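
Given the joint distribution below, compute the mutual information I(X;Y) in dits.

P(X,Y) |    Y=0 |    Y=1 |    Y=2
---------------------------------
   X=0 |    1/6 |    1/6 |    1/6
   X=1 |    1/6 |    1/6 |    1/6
0.0000 dits

Mutual information: I(X;Y) = H(X) + H(Y) - H(X,Y)

Marginals:
P(X) = (1/2, 1/2), H(X) = 0.3010 dits
P(Y) = (1/3, 1/3, 1/3), H(Y) = 0.4771 dits

Joint entropy: H(X,Y) = 0.7782 dits

I(X;Y) = 0.3010 + 0.4771 - 0.7782 = 0.0000 dits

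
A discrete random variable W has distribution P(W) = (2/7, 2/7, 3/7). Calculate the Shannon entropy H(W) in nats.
1.0790 nats

Shannon entropy is H(X) = -Σ p(x) log p(x).

For P = (2/7, 2/7, 3/7):
H = -2/7 × log_e(2/7) -2/7 × log_e(2/7) -3/7 × log_e(3/7)
H = 1.0790 nats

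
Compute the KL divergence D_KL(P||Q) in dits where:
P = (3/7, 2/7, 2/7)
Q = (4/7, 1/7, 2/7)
0.0325 dits

KL divergence: D_KL(P||Q) = Σ p(x) log(p(x)/q(x))

Computing term by term:
  x=0: 3/7 × log_10[(3/7)/(4/7)] = 3/7 × -0.1249 = -0.0535
  x=1: 2/7 × log_10[(2/7)/(1/7)] = 2/7 × 0.3010 = 0.0860
  x=2: 2/7 × log_10[(2/7)/(2/7)] = 2/7 × 0.0000 = 0.0000

D_KL(P||Q) = 0.0325 dits

Note: KL divergence is always non-negative and equals 0 iff P = Q.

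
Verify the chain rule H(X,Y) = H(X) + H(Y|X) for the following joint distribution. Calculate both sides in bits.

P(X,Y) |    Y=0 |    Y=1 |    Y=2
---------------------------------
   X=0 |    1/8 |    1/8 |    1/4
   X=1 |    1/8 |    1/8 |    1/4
H(X,Y) = 2.5000, H(X) = 1.0000, H(Y|X) = 1.5000 (all in bits)

Chain rule: H(X,Y) = H(X) + H(Y|X)

Left side — joint entropy directly:
H(X,Y) = -Σ p(x,y) log p(x,y) = 2.5000 bits

Right side — compute H(Y|X) from the conditional distributions:
P(X) = (1/2, 1/2), so H(X) = 1.0000 bits
H(Y|X) = Σ_x P(X=x) · H(Y|X=x):
  P(Y|X=0) = (1/4, 1/4, 1/2), H(Y|X=0) = 1.5000, weight P(X=0) = 1/2
  P(Y|X=1) = (1/4, 1/4, 1/2), H(Y|X=1) = 1.5000, weight P(X=1) = 1/2
H(Y|X) = 1.5000 bits

H(X) + H(Y|X) = 1.0000 + 1.5000 = 2.5000 bits

Both sides equal 2.5000 bits. ✓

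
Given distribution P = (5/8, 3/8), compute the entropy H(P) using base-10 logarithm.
0.2873 dits

Shannon entropy is H(X) = -Σ p(x) log p(x).

For P = (5/8, 3/8):
H = -5/8 × log_10(5/8) -3/8 × log_10(3/8)
H = 0.2873 dits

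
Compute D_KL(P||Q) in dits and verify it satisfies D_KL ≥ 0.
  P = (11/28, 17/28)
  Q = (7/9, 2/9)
0.1485 dits

KL divergence satisfies the Gibbs inequality: D_KL(P||Q) ≥ 0 for all distributions P, Q.

D_KL(P||Q) = Σ p(x) log(p(x)/q(x))
Term by term:
  x=0: 11/28 × log_10[(11/28)/(7/9)] = -0.1165
  x=1: 17/28 × log_10[(17/28)/(2/9)] = 0.2650
D_KL(P||Q) = 0.1485 dits

D_KL(P||Q) = 0.1485 ≥ 0 ✓

This non-negativity is a fundamental property: relative entropy cannot be negative because it measures how different Q is from P.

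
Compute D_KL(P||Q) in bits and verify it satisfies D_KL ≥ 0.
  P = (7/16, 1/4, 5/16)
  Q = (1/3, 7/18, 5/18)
0.0654 bits

KL divergence satisfies the Gibbs inequality: D_KL(P||Q) ≥ 0 for all distributions P, Q.

D_KL(P||Q) = Σ p(x) log(p(x)/q(x))
Term by term:
  x=0: 7/16 × log_2[(7/16)/(1/3)] = 0.1716
  x=1: 1/4 × log_2[(1/4)/(7/18)] = -0.1594
  x=2: 5/16 × log_2[(5/16)/(5/18)] = 0.0531
D_KL(P||Q) = 0.0654 bits

D_KL(P||Q) = 0.0654 ≥ 0 ✓

This non-negativity is a fundamental property: relative entropy cannot be negative because it measures how different Q is from P.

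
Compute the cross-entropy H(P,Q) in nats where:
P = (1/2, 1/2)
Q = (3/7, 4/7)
0.7035 nats

Cross-entropy: H(P,Q) = -Σ p(x) log q(x)

Alternatively: H(P,Q) = H(P) + D_KL(P||Q)
H(P) = 0.6931 nats
D_KL(P||Q) = 0.0103 nats

H(P,Q) = 0.6931 + 0.0103 = 0.7035 nats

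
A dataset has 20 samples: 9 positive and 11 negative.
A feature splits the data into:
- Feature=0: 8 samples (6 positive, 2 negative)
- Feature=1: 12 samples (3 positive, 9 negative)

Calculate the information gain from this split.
0.1815 bits

Information Gain = H(Y) - H(Y|Feature)

Before split:
P(positive) = 9/20 = 0.4500
H(Y) = 0.9928 bits

After split:
Feature=0: H = 0.8113 bits (weight = 8/20)
Feature=1: H = 0.8113 bits (weight = 12/20)
H(Y|Feature) = (8/20)×0.8113 + (12/20)×0.8113 = 0.8113 bits

Information Gain = 0.9928 - 0.8113 = 0.1815 bits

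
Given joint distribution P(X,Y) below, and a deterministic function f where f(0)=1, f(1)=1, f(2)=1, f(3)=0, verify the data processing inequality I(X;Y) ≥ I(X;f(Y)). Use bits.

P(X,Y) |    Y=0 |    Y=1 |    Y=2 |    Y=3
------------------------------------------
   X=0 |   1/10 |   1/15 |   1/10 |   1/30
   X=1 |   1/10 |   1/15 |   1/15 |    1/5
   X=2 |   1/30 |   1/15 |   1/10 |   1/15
I(X;Y) = 0.1137, I(X;f(Y)) = 0.0825, inequality holds: 0.1137 ≥ 0.0825

Data Processing Inequality: For any Markov chain X → Y → Z, we have I(X;Y) ≥ I(X;Z).

Here Z = f(Y) is a deterministic function of Y, forming X → Y → Z.

Original I(X;Y) = 0.1137 bits

After applying f:
P(X,Z) where Z=f(Y):
- P(X,Z=0) = P(X,Y=3)
- P(X,Z=1) = P(X,Y=0) + P(X,Y=1) + P(X,Y=2)

I(X;Z) = I(X;f(Y)) = 0.0825 bits

Verification: 0.1137 ≥ 0.0825 ✓

Information cannot be created by processing; the function f can only lose information about X.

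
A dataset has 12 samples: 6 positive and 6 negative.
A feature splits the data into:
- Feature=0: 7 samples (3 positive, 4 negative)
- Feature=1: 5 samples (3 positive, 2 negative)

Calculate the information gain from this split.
0.0207 bits

Information Gain = H(Y) - H(Y|Feature)

Before split:
P(positive) = 6/12 = 0.5000
H(Y) = 1.0000 bits

After split:
Feature=0: H = 0.9852 bits (weight = 7/12)
Feature=1: H = 0.9710 bits (weight = 5/12)
H(Y|Feature) = (7/12)×0.9852 + (5/12)×0.9710 = 0.9793 bits

Information Gain = 1.0000 - 0.9793 = 0.0207 bits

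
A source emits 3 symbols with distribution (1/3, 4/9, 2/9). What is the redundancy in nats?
0.0378 nats

Redundancy measures how far a source is from maximum entropy:
R = H_max - H(X)

Maximum entropy for 3 symbols: H_max = log_e(3) = 1.0986 nats
Actual entropy: H(X) = 1.0609 nats
Redundancy: R = 1.0986 - 1.0609 = 0.0378 nats

This redundancy represents potential for compression: the source could be compressed by 0.0378 nats per symbol.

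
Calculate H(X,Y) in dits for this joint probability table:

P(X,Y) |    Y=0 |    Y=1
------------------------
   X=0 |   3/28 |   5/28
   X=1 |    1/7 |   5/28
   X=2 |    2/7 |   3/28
0.7513 dits

Joint entropy is H(X,Y) = -Σ_{x,y} p(x,y) log p(x,y).

Summing over all non-zero entries:
H(X,Y) = -[3/28·log_10(3/28) + 5/28·log_10(5/28) + 1/7·log_10(1/7) + 5/28·log_10(5/28) + 2/7·log_10(2/7) + 3/28·log_10(3/28)]
H(X,Y) = 0.7513 dits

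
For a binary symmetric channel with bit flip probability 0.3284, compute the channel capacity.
0.0867 bits

For a binary symmetric channel (BSC) with error probability p:
Capacity C = 1 - H(p) bits per symbol

where H(p) = -p log₂(p) - (1-p) log₂(1-p) is the binary entropy function.

H(0.3284) = 0.9133 bits
C = 1 - 0.9133 = 0.0867 bits per symbol

This means we can reliably transmit up to 0.0867 bits of information per channel use.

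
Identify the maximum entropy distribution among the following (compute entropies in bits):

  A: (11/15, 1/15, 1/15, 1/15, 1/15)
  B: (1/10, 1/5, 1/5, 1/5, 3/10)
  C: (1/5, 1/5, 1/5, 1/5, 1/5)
C

For a discrete distribution over n outcomes, entropy is maximized by the uniform distribution.

Computing entropies:
H(A) = 1.3700 bits
H(B) = 2.2464 bits
H(C) = 2.3219 bits

The uniform distribution (where all probabilities equal 1/5) achieves the maximum entropy of log_2(5) = 2.3219 bits.

Distribution C has the highest entropy.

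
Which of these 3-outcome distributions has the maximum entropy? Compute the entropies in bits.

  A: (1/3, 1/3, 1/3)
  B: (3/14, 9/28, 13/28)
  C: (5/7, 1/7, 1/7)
A

For a discrete distribution over n outcomes, entropy is maximized by the uniform distribution.

Computing entropies:
H(A) = 1.5850 bits
H(B) = 1.5165 bits
H(C) = 1.1488 bits

The uniform distribution (where all probabilities equal 1/3) achieves the maximum entropy of log_2(3) = 1.5850 bits.

Distribution A has the highest entropy.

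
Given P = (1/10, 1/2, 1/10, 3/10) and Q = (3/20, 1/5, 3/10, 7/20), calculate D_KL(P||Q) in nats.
0.2615 nats

KL divergence: D_KL(P||Q) = Σ p(x) log(p(x)/q(x))

Computing term by term:
  x=0: 1/10 × log_e[(1/10)/(3/20)] = 1/10 × -0.4055 = -0.0405
  x=1: 1/2 × log_e[(1/2)/(1/5)] = 1/2 × 0.9163 = 0.4581
  x=2: 1/10 × log_e[(1/10)/(3/10)] = 1/10 × -1.0986 = -0.1099
  x=3: 3/10 × log_e[(3/10)/(7/20)] = 3/10 × -0.1542 = -0.0462

D_KL(P||Q) = 0.2615 nats

Note: KL divergence is always non-negative and equals 0 iff P = Q.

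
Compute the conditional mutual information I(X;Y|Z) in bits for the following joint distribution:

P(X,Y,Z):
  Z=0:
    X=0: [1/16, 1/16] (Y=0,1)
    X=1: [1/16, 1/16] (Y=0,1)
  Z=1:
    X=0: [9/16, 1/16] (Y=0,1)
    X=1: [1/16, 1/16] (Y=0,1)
0.0694 bits

Conditional mutual information: I(X;Y|Z) = H(X|Z) + H(Y|Z) - H(X,Y|Z)

H(Z) = 0.8113
H(X,Z) = 1.5488 → H(X|Z) = 0.7375
H(Y,Z) = 1.5488 → H(Y|Z) = 0.7375
H(X,Y,Z) = 2.2169 → H(X,Y|Z) = 1.4056

I(X;Y|Z) = 0.7375 + 0.7375 - 1.4056 = 0.0694 bits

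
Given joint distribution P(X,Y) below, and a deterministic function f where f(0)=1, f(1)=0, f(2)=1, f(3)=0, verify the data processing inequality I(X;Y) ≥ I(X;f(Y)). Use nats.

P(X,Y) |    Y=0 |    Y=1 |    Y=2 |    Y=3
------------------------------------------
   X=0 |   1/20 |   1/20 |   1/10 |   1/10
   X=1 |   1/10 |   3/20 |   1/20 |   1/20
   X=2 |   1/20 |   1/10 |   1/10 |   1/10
I(X;Y) = 0.0572, I(X;f(Y)) = 0.0022, inequality holds: 0.0572 ≥ 0.0022

Data Processing Inequality: For any Markov chain X → Y → Z, we have I(X;Y) ≥ I(X;Z).

Here Z = f(Y) is a deterministic function of Y, forming X → Y → Z.

Original I(X;Y) = 0.0572 nats

After applying f:
P(X,Z) where Z=f(Y):
- P(X,Z=0) = P(X,Y=1) + P(X,Y=3)
- P(X,Z=1) = P(X,Y=0) + P(X,Y=2)

I(X;Z) = I(X;f(Y)) = 0.0022 nats

Verification: 0.0572 ≥ 0.0022 ✓

Information cannot be created by processing; the function f can only lose information about X.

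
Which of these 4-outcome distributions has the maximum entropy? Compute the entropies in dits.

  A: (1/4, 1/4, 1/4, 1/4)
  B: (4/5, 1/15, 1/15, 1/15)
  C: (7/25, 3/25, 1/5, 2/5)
A

For a discrete distribution over n outcomes, entropy is maximized by the uniform distribution.

Computing entropies:
H(A) = 0.6021 dits
H(B) = 0.3127 dits
H(C) = 0.5643 dits

The uniform distribution (where all probabilities equal 1/4) achieves the maximum entropy of log_10(4) = 0.6021 dits.

Distribution A has the highest entropy.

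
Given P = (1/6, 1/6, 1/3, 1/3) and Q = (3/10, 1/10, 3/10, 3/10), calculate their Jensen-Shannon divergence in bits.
0.0213 bits

Jensen-Shannon divergence is:
JSD(P||Q) = 0.5 × D_KL(P||M) + 0.5 × D_KL(Q||M)
where M = 0.5 × (P + Q) is the mixture distribution.

M = 0.5 × (1/6, 1/6, 1/3, 1/3) + 0.5 × (3/10, 1/10, 3/10, 3/10) = (7/30, 2/15, 0.316667, 0.316667)

D_KL(P||M) = 0.0221 bits
D_KL(Q||M) = 0.0205 bits

JSD(P||Q) = 0.5 × 0.0221 + 0.5 × 0.0205 = 0.0213 bits

Unlike KL divergence, JSD is symmetric and bounded: 0 ≤ JSD ≤ log(2).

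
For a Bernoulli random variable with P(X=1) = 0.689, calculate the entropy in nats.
0.6199 nats

The binary entropy function is:
H(p) = -p log(p) - (1-p) log(1-p)

H(0.689) = -0.689 × log_e(0.689) - 0.311 × log_e(0.311)
H(0.689) = 0.6199 nats

Note: Binary entropy is maximized at p=0.5 (H=1 bit) and minimized at p=0 or p=1 (H=0).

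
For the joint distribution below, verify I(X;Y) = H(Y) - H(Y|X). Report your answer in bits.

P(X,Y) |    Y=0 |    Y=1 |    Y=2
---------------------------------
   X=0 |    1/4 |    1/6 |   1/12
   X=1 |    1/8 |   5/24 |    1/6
I(X;Y) = 0.0544 bits

Mutual information has multiple equivalent forms:
- I(X;Y) = H(X) - H(X|Y)
- I(X;Y) = H(Y) - H(Y|X)
- I(X;Y) = H(X) + H(Y) - H(X,Y)

Computing all quantities:
H(X) = 1.0000, H(Y) = 1.5613, H(X,Y) = 2.5069
H(X|Y) = 0.9456, H(Y|X) = 1.5069

Verification:
H(X) - H(X|Y) = 1.0000 - 0.9456 = 0.0544
H(Y) - H(Y|X) = 1.5613 - 1.5069 = 0.0544
H(X) + H(Y) - H(X,Y) = 1.0000 + 1.5613 - 2.5069 = 0.0544

All forms give I(X;Y) = 0.0544 bits. ✓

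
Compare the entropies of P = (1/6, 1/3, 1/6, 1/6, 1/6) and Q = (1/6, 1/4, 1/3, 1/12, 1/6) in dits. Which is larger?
P

Computing entropies in dits:
H(P) = 0.6778
H(Q) = 0.6589

Distribution P has higher entropy.

Intuition: The distribution closer to uniform (more spread out) has higher entropy.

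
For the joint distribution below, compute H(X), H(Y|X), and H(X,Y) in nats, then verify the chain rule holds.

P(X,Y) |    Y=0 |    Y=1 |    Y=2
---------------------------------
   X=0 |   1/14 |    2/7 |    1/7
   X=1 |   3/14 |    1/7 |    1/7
H(X,Y) = 1.7105, H(X) = 0.6931, H(Y|X) = 1.0173 (all in nats)

Chain rule: H(X,Y) = H(X) + H(Y|X)

Left side — joint entropy directly:
H(X,Y) = -Σ p(x,y) log p(x,y) = 1.7105 nats

Right side — compute H(Y|X) from the conditional distributions:
P(X) = (1/2, 1/2), so H(X) = 0.6931 nats
H(Y|X) = Σ_x P(X=x) · H(Y|X=x):
  P(Y|X=0) = (1/7, 4/7, 2/7), H(Y|X=0) = 0.9557, weight P(X=0) = 1/2
  P(Y|X=1) = (3/7, 2/7, 2/7), H(Y|X=1) = 1.0790, weight P(X=1) = 1/2
H(Y|X) = 1.0173 nats

H(X) + H(Y|X) = 0.6931 + 1.0173 = 1.7105 nats

Both sides equal 1.7105 nats. ✓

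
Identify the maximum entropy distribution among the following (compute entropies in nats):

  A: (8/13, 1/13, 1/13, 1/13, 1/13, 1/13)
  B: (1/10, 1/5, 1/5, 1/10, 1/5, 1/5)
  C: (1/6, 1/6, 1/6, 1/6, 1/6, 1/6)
C

For a discrete distribution over n outcomes, entropy is maximized by the uniform distribution.

Computing entropies:
H(A) = 1.2853 nats
H(B) = 1.7481 nats
H(C) = 1.7918 nats

The uniform distribution (where all probabilities equal 1/6) achieves the maximum entropy of log_e(6) = 1.7918 nats.

Distribution C has the highest entropy.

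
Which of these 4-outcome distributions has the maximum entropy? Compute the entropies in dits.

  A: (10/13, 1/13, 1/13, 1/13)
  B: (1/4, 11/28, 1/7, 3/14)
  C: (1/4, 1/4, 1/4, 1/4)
C

For a discrete distribution over n outcomes, entropy is maximized by the uniform distribution.

Computing entropies:
H(A) = 0.3447 dits
H(B) = 0.5740 dits
H(C) = 0.6021 dits

The uniform distribution (where all probabilities equal 1/4) achieves the maximum entropy of log_10(4) = 0.6021 dits.

Distribution C has the highest entropy.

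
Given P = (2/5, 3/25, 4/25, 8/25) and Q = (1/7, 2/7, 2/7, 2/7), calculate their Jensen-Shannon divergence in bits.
0.0845 bits

Jensen-Shannon divergence is:
JSD(P||Q) = 0.5 × D_KL(P||M) + 0.5 × D_KL(Q||M)
where M = 0.5 × (P + Q) is the mixture distribution.

M = 0.5 × (2/5, 3/25, 4/25, 8/25) + 0.5 × (1/7, 2/7, 2/7, 2/7) = (0.271429, 0.202857, 0.222857, 0.302857)

D_KL(P||M) = 0.0818 bits
D_KL(Q||M) = 0.0873 bits

JSD(P||Q) = 0.5 × 0.0818 + 0.5 × 0.0873 = 0.0845 bits

Unlike KL divergence, JSD is symmetric and bounded: 0 ≤ JSD ≤ log(2).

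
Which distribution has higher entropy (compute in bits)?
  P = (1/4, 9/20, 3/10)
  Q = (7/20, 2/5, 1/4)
Q

Computing entropies in bits:
H(P) = 1.5395
H(Q) = 1.5589

Distribution Q has higher entropy.

Intuition: The distribution closer to uniform (more spread out) has higher entropy.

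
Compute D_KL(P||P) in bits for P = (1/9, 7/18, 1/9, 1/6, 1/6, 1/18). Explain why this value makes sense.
0.0000 bits

KL divergence satisfies the Gibbs inequality: D_KL(P||Q) ≥ 0 for all distributions P, Q.

D_KL(P||Q) = Σ p(x) log(p(x)/q(x))
Each term is p(x) × log_2(p(x)/p(x)) = p(x) × log_2(1) = 0, so the sum is 0.
D_KL(P||Q) = 0.0000 bits

When P = Q, the KL divergence is exactly 0, as there is no 'divergence' between identical distributions.

This non-negativity is a fundamental property: relative entropy cannot be negative because it measures how different Q is from P.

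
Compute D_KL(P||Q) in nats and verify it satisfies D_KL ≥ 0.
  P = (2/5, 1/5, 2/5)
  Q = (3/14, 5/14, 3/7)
0.1061 nats

KL divergence satisfies the Gibbs inequality: D_KL(P||Q) ≥ 0 for all distributions P, Q.

D_KL(P||Q) = Σ p(x) log(p(x)/q(x))
Term by term:
  x=0: 2/5 × log_e[(2/5)/(3/14)] = 0.2497
  x=1: 1/5 × log_e[(1/5)/(5/14)] = -0.1160
  x=2: 2/5 × log_e[(2/5)/(3/7)] = -0.0276
D_KL(P||Q) = 0.1061 nats

D_KL(P||Q) = 0.1061 ≥ 0 ✓

This non-negativity is a fundamental property: relative entropy cannot be negative because it measures how different Q is from P.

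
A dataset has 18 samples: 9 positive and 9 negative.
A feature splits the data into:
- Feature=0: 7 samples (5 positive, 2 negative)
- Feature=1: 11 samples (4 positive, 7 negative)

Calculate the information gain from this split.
0.0864 bits

Information Gain = H(Y) - H(Y|Feature)

Before split:
P(positive) = 9/18 = 0.5000
H(Y) = 1.0000 bits

After split:
Feature=0: H = 0.8631 bits (weight = 7/18)
Feature=1: H = 0.9457 bits (weight = 11/18)
H(Y|Feature) = (7/18)×0.8631 + (11/18)×0.9457 = 0.9136 bits

Information Gain = 1.0000 - 0.9136 = 0.0864 bits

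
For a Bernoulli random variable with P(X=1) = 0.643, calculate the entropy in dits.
0.2830 dits

The binary entropy function is:
H(p) = -p log(p) - (1-p) log(1-p)

H(0.643) = -0.643 × log_10(0.643) - 0.357 × log_10(0.357)
H(0.643) = 0.2830 dits

Note: Binary entropy is maximized at p=0.5 (H=1 bit) and minimized at p=0 or p=1 (H=0).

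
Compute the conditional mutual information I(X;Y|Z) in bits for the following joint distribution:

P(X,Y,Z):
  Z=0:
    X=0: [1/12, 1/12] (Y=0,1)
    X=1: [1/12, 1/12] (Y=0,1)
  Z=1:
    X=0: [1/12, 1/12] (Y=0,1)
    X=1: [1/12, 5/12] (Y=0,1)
0.0492 bits

Conditional mutual information: I(X;Y|Z) = H(X|Z) + H(Y|Z) - H(X,Y|Z)

H(Z) = 0.9183
H(X,Z) = 1.7925 → H(X|Z) = 0.8742
H(Y,Z) = 1.7925 → H(Y|Z) = 0.8742
H(X,Y,Z) = 2.6175 → H(X,Y|Z) = 1.6992

I(X;Y|Z) = 0.8742 + 0.8742 - 1.6992 = 0.0492 bits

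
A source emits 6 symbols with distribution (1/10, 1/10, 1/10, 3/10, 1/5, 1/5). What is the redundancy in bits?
0.1385 bits

Redundancy measures how far a source is from maximum entropy:
R = H_max - H(X)

Maximum entropy for 6 symbols: H_max = log_2(6) = 2.5850 bits
Actual entropy: H(X) = 2.4464 bits
Redundancy: R = 2.5850 - 2.4464 = 0.1385 bits

This redundancy represents potential for compression: the source could be compressed by 0.1385 bits per symbol.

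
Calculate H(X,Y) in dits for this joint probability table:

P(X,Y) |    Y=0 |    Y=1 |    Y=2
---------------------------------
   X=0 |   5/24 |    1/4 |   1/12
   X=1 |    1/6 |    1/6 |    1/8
0.7546 dits

Joint entropy is H(X,Y) = -Σ_{x,y} p(x,y) log p(x,y).

Summing over all non-zero entries:
H(X,Y) = -[5/24·log_10(5/24) + 1/4·log_10(1/4) + 1/12·log_10(1/12) + 1/6·log_10(1/6) + 1/6·log_10(1/6) + 1/8·log_10(1/8)]
H(X,Y) = 0.7546 dits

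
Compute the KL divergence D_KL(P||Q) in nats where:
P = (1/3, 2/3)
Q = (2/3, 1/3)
0.2310 nats

KL divergence: D_KL(P||Q) = Σ p(x) log(p(x)/q(x))

Computing term by term:
  x=0: 1/3 × log_e[(1/3)/(2/3)] = 1/3 × -0.6931 = -0.2310
  x=1: 2/3 × log_e[(2/3)/(1/3)] = 2/3 × 0.6931 = 0.4621

D_KL(P||Q) = 0.2310 nats

Note: KL divergence is always non-negative and equals 0 iff P = Q.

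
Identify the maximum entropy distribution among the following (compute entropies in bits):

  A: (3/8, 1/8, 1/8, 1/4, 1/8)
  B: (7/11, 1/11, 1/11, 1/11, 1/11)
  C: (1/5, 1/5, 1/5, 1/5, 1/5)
C

For a discrete distribution over n outcomes, entropy is maximized by the uniform distribution.

Computing entropies:
H(A) = 2.1556 bits
H(B) = 1.6729 bits
H(C) = 2.3219 bits

The uniform distribution (where all probabilities equal 1/5) achieves the maximum entropy of log_2(5) = 2.3219 bits.

Distribution C has the highest entropy.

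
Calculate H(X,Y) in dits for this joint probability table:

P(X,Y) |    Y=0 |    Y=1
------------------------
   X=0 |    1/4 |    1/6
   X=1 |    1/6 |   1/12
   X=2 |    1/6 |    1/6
0.7592 dits

Joint entropy is H(X,Y) = -Σ_{x,y} p(x,y) log p(x,y).

Summing over all non-zero entries:
H(X,Y) = -[1/4·log_10(1/4) + 1/6·log_10(1/6) + 1/6·log_10(1/6) + 1/12·log_10(1/12) + 1/6·log_10(1/6) + 1/6·log_10(1/6)]
H(X,Y) = 0.7592 dits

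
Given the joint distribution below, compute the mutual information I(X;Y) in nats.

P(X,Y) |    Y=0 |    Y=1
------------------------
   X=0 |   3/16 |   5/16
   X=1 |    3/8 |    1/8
0.0734 nats

Mutual information: I(X;Y) = H(X) + H(Y) - H(X,Y)

Marginals:
P(X) = (1/2, 1/2), H(X) = 0.6931 nats
P(Y) = (9/16, 7/16), H(Y) = 0.6853 nats

Joint entropy: H(X,Y) = 1.3051 nats

I(X;Y) = 0.6931 + 0.6853 - 1.3051 = 0.0734 nats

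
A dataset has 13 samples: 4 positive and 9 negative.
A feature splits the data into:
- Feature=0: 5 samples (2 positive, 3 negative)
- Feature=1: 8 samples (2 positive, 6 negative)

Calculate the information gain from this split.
0.0178 bits

Information Gain = H(Y) - H(Y|Feature)

Before split:
P(positive) = 4/13 = 0.3077
H(Y) = 0.8905 bits

After split:
Feature=0: H = 0.9710 bits (weight = 5/13)
Feature=1: H = 0.8113 bits (weight = 8/13)
H(Y|Feature) = (5/13)×0.9710 + (8/13)×0.8113 = 0.8727 bits

Information Gain = 0.8905 - 0.8727 = 0.0178 bits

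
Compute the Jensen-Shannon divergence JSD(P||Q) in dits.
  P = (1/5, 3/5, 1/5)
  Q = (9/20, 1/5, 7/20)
0.0379 dits

Jensen-Shannon divergence is:
JSD(P||Q) = 0.5 × D_KL(P||M) + 0.5 × D_KL(Q||M)
where M = 0.5 × (P + Q) is the mixture distribution.

M = 0.5 × (1/5, 3/5, 1/5) + 0.5 × (9/20, 1/5, 7/20) = (13/40, 2/5, 11/40)

D_KL(P||M) = 0.0358 dits
D_KL(Q||M) = 0.0400 dits

JSD(P||Q) = 0.5 × 0.0358 + 0.5 × 0.0400 = 0.0379 dits

Unlike KL divergence, JSD is symmetric and bounded: 0 ≤ JSD ≤ log(2).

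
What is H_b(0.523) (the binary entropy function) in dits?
0.3006 dits

The binary entropy function is:
H(p) = -p log(p) - (1-p) log(1-p)

H(0.523) = -0.523 × log_10(0.523) - 0.477 × log_10(0.477)
H(0.523) = 0.3006 dits

Note: Binary entropy is maximized at p=0.5 (H=1 bit) and minimized at p=0 or p=1 (H=0).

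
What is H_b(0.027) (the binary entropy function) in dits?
0.0539 dits

The binary entropy function is:
H(p) = -p log(p) - (1-p) log(1-p)

H(0.027) = -0.027 × log_10(0.027) - 0.973 × log_10(0.973)
H(0.027) = 0.0539 dits

Note: Binary entropy is maximized at p=0.5 (H=1 bit) and minimized at p=0 or p=1 (H=0).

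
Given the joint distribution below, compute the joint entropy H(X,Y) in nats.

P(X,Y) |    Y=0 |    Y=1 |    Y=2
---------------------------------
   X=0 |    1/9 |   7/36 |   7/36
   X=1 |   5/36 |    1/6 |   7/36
1.7722 nats

Joint entropy is H(X,Y) = -Σ_{x,y} p(x,y) log p(x,y).

Summing over all non-zero entries:
H(X,Y) = -[1/9·log_e(1/9) + 7/36·log_e(7/36) + 7/36·log_e(7/36) + 5/36·log_e(5/36) + 1/6·log_e(1/6) + 7/36·log_e(7/36)]
H(X,Y) = 1.7722 nats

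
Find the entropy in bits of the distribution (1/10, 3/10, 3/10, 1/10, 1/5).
2.1710 bits

Shannon entropy is H(X) = -Σ p(x) log p(x).

For P = (1/10, 3/10, 3/10, 1/10, 1/5):
H = -1/10 × log_2(1/10) -3/10 × log_2(3/10) -3/10 × log_2(3/10) -1/10 × log_2(1/10) -1/5 × log_2(1/5)
H = 2.1710 bits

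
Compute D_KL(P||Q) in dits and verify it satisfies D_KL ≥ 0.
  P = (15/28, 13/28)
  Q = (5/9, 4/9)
0.0003 dits

KL divergence satisfies the Gibbs inequality: D_KL(P||Q) ≥ 0 for all distributions P, Q.

D_KL(P||Q) = Σ p(x) log(p(x)/q(x))
Term by term:
  x=0: 15/28 × log_10[(15/28)/(5/9)] = -0.0085
  x=1: 13/28 × log_10[(13/28)/(4/9)] = 0.0088
D_KL(P||Q) = 0.0003 dits

D_KL(P||Q) = 0.0003 ≥ 0 ✓

This non-negativity is a fundamental property: relative entropy cannot be negative because it measures how different Q is from P.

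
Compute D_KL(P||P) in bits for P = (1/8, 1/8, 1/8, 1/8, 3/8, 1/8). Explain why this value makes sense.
0.0000 bits

KL divergence satisfies the Gibbs inequality: D_KL(P||Q) ≥ 0 for all distributions P, Q.

D_KL(P||Q) = Σ p(x) log(p(x)/q(x))
Each term is p(x) × log_2(p(x)/p(x)) = p(x) × log_2(1) = 0, so the sum is 0.
D_KL(P||Q) = 0.0000 bits

When P = Q, the KL divergence is exactly 0, as there is no 'divergence' between identical distributions.

This non-negativity is a fundamental property: relative entropy cannot be negative because it measures how different Q is from P.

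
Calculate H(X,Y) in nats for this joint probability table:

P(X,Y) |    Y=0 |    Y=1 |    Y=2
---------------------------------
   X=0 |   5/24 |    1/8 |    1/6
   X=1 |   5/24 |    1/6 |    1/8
1.7707 nats

Joint entropy is H(X,Y) = -Σ_{x,y} p(x,y) log p(x,y).

Summing over all non-zero entries:
H(X,Y) = -[5/24·log_e(5/24) + 1/8·log_e(1/8) + 1/6·log_e(1/6) + 5/24·log_e(5/24) + 1/6·log_e(1/6) + 1/8·log_e(1/8)]
H(X,Y) = 1.7707 nats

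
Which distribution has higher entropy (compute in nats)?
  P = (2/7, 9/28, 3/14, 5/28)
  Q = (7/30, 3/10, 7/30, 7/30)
Q

Computing entropies in nats:
H(P) = 1.3605
H(Q) = 1.3799

Distribution Q has higher entropy.

Intuition: The distribution closer to uniform (more spread out) has higher entropy.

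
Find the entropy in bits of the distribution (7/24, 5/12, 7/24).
1.5632 bits

Shannon entropy is H(X) = -Σ p(x) log p(x).

For P = (7/24, 5/12, 7/24):
H = -7/24 × log_2(7/24) -5/12 × log_2(5/12) -7/24 × log_2(7/24)
H = 1.5632 bits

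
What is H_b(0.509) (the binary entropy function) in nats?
0.6930 nats

The binary entropy function is:
H(p) = -p log(p) - (1-p) log(1-p)

H(0.509) = -0.509 × log_e(0.509) - 0.491 × log_e(0.491)
H(0.509) = 0.6930 nats

Note: Binary entropy is maximized at p=0.5 (H=1 bit) and minimized at p=0 or p=1 (H=0).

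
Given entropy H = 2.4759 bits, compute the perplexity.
5.5631

Perplexity is 2^H (or exp(H) for natural log).

H = 2.4759 bits
Perplexity = 2^2.4759 = 5.5631

Interpretation: The model's uncertainty is equivalent to choosing uniformly among 5.6 options.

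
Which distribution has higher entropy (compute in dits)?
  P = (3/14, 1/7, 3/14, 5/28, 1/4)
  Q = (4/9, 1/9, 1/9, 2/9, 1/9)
P

Computing entropies in dits:
H(P) = 0.6916
H(Q) = 0.6198

Distribution P has higher entropy.

Intuition: The distribution closer to uniform (more spread out) has higher entropy.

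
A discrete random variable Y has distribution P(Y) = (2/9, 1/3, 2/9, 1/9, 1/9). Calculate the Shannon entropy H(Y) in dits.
0.6614 dits

Shannon entropy is H(X) = -Σ p(x) log p(x).

For P = (2/9, 1/3, 2/9, 1/9, 1/9):
H = -2/9 × log_10(2/9) -1/3 × log_10(1/3) -2/9 × log_10(2/9) -1/9 × log_10(1/9) -1/9 × log_10(1/9)
H = 0.6614 dits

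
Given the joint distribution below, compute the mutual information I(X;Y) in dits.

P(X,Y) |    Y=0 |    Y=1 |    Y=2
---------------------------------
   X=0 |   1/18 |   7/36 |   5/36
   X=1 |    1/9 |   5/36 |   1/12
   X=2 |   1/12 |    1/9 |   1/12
0.0094 dits

Mutual information: I(X;Y) = H(X) + H(Y) - H(X,Y)

Marginals:
P(X) = (7/18, 1/3, 5/18), H(X) = 0.4731 dits
P(Y) = (1/4, 4/9, 11/36), H(Y) = 0.4644 dits

Joint entropy: H(X,Y) = 0.9280 dits

I(X;Y) = 0.4731 + 0.4644 - 0.9280 = 0.0094 dits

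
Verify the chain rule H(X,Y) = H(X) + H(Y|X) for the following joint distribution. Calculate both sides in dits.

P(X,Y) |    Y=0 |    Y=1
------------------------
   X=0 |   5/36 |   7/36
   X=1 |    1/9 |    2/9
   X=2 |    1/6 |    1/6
H(X,Y) = 0.7679, H(X) = 0.4771, H(Y|X) = 0.2908 (all in dits)

Chain rule: H(X,Y) = H(X) + H(Y|X)

Left side — joint entropy directly:
H(X,Y) = -Σ p(x,y) log p(x,y) = 0.7679 dits

Right side — compute H(Y|X) from the conditional distributions:
P(X) = (1/3, 1/3, 1/3), so H(X) = 0.4771 dits
H(Y|X) = Σ_x P(X=x) · H(Y|X=x):
  P(Y|X=0) = (5/12, 7/12), H(Y|X=0) = 0.2950, weight P(X=0) = 1/3
  P(Y|X=1) = (1/3, 2/3), H(Y|X=1) = 0.2764, weight P(X=1) = 1/3
  P(Y|X=2) = (1/2, 1/2), H(Y|X=2) = 0.3010, weight P(X=2) = 1/3
H(Y|X) = 0.2908 dits

H(X) + H(Y|X) = 0.4771 + 0.2908 = 0.7679 dits

Both sides equal 0.7679 dits. ✓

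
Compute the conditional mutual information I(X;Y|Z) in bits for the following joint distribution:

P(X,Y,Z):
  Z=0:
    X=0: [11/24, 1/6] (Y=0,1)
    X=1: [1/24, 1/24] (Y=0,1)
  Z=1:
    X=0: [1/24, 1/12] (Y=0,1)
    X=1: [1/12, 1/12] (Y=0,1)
0.0187 bits

Conditional mutual information: I(X;Y|Z) = H(X|Z) + H(Y|Z) - H(X,Y|Z)

H(Z) = 0.8709
H(X,Z) = 1.5284 → H(X|Z) = 0.6575
H(Y,Z) = 1.7773 → H(Y|Z) = 0.9064
H(X,Y,Z) = 2.4161 → H(X,Y|Z) = 1.5452

I(X;Y|Z) = 0.6575 + 0.9064 - 1.5452 = 0.0187 bits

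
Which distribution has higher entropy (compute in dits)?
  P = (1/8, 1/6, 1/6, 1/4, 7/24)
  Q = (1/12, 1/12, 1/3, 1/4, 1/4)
P

Computing entropies in dits:
H(P) = 0.6789
H(Q) = 0.6399

Distribution P has higher entropy.

Intuition: The distribution closer to uniform (more spread out) has higher entropy.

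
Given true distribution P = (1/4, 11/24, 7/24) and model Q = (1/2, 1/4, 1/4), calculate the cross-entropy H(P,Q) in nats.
1.2130 nats

Cross-entropy: H(P,Q) = -Σ p(x) log q(x)

Alternatively: H(P,Q) = H(P) + D_KL(P||Q)
H(P) = 1.0635 nats
D_KL(P||Q) = 0.1495 nats

H(P,Q) = 1.0635 + 0.1495 = 1.2130 nats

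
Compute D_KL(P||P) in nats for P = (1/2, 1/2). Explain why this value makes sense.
0.0000 nats

KL divergence satisfies the Gibbs inequality: D_KL(P||Q) ≥ 0 for all distributions P, Q.

D_KL(P||Q) = Σ p(x) log(p(x)/q(x))
Each term is p(x) × log_e(p(x)/p(x)) = p(x) × log_e(1) = 0, so the sum is 0.
D_KL(P||Q) = 0.0000 nats

When P = Q, the KL divergence is exactly 0, as there is no 'divergence' between identical distributions.

This non-negativity is a fundamental property: relative entropy cannot be negative because it measures how different Q is from P.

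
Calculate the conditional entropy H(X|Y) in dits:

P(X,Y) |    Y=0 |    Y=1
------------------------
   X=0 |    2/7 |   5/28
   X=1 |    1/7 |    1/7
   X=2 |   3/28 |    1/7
0.4552 dits

Using the chain rule: H(X|Y) = H(X,Y) - H(Y)

First, compute H(X,Y) = 0.7552 dits

Marginal P(Y) = (15/28, 13/28)
H(Y) = 0.2999 dits

H(X|Y) = H(X,Y) - H(Y) = 0.7552 - 0.2999 = 0.4552 dits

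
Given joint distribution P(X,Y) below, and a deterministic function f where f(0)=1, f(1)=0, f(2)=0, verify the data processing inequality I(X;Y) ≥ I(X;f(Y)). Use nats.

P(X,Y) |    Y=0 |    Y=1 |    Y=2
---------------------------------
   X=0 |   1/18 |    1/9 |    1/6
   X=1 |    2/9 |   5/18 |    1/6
I(X;Y) = 0.0338, I(X;f(Y)) = 0.0163, inequality holds: 0.0338 ≥ 0.0163

Data Processing Inequality: For any Markov chain X → Y → Z, we have I(X;Y) ≥ I(X;Z).

Here Z = f(Y) is a deterministic function of Y, forming X → Y → Z.

Original I(X;Y) = 0.0338 nats

After applying f:
P(X,Z) where Z=f(Y):
- P(X,Z=0) = P(X,Y=1) + P(X,Y=2)
- P(X,Z=1) = P(X,Y=0)

I(X;Z) = I(X;f(Y)) = 0.0163 nats

Verification: 0.0338 ≥ 0.0163 ✓

Information cannot be created by processing; the function f can only lose information about X.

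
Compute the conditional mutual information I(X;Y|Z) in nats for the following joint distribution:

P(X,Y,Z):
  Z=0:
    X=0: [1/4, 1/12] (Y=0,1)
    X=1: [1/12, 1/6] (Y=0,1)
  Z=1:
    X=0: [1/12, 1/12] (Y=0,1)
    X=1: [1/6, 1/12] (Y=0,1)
0.0576 nats

Conditional mutual information: I(X;Y|Z) = H(X|Z) + H(Y|Z) - H(X,Y|Z)

H(Z) = 0.6792
H(X,Z) = 1.3580 → H(X|Z) = 0.6788
H(Y,Z) = 1.3580 → H(Y|Z) = 0.6788
H(X,Y,Z) = 1.9792 → H(X,Y|Z) = 1.3000

I(X;Y|Z) = 0.6788 + 0.6788 - 1.3000 = 0.0576 nats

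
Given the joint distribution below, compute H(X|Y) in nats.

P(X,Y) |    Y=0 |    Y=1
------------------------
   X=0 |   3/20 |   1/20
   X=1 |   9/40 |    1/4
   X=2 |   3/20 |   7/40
1.0142 nats

Using the chain rule: H(X|Y) = H(X,Y) - H(Y)

First, compute H(X,Y) = 1.7061 nats

Marginal P(Y) = (21/40, 19/40)
H(Y) = 0.6919 nats

H(X|Y) = H(X,Y) - H(Y) = 1.7061 - 0.6919 = 1.0142 nats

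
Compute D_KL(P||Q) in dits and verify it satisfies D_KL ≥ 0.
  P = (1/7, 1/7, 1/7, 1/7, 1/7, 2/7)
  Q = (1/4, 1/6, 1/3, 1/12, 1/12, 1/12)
0.1229 dits

KL divergence satisfies the Gibbs inequality: D_KL(P||Q) ≥ 0 for all distributions P, Q.

D_KL(P||Q) = Σ p(x) log(p(x)/q(x))
Term by term:
  x=0: 1/7 × log_10[(1/7)/(1/4)] = -0.0347
  x=1: 1/7 × log_10[(1/7)/(1/6)] = -0.0096
  x=2: 1/7 × log_10[(1/7)/(1/3)] = -0.0526
  x=3: 1/7 × log_10[(1/7)/(1/12)] = 0.0334
  x=4: 1/7 × log_10[(1/7)/(1/12)] = 0.0334
  x=5: 2/7 × log_10[(2/7)/(1/12)] = 0.1529
D_KL(P||Q) = 0.1229 dits

D_KL(P||Q) = 0.1229 ≥ 0 ✓

This non-negativity is a fundamental property: relative entropy cannot be negative because it measures how different Q is from P.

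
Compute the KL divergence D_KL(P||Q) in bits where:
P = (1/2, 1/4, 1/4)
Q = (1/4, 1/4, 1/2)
0.2500 bits

KL divergence: D_KL(P||Q) = Σ p(x) log(p(x)/q(x))

Computing term by term:
  x=0: 1/2 × log_2[(1/2)/(1/4)] = 1/2 × 1.0000 = 0.5000
  x=1: 1/4 × log_2[(1/4)/(1/4)] = 1/4 × 0.0000 = 0.0000
  x=2: 1/4 × log_2[(1/4)/(1/2)] = 1/4 × -1.0000 = -0.2500

D_KL(P||Q) = 0.2500 bits

Note: KL divergence is always non-negative and equals 0 iff P = Q.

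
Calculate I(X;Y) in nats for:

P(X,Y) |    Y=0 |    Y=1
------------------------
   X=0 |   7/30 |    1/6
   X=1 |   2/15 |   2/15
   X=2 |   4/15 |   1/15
0.0338 nats

Mutual information: I(X;Y) = H(X) + H(Y) - H(X,Y)

Marginals:
P(X) = (2/5, 4/15, 1/3), H(X) = 1.0852 nats
P(Y) = (19/30, 11/30), H(Y) = 0.6572 nats

Joint entropy: H(X,Y) = 1.7085 nats

I(X;Y) = 1.0852 + 0.6572 - 1.7085 = 0.0338 nats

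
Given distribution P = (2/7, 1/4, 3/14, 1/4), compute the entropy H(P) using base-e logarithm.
1.3812 nats

Shannon entropy is H(X) = -Σ p(x) log p(x).

For P = (2/7, 1/4, 3/14, 1/4):
H = -2/7 × log_e(2/7) -1/4 × log_e(1/4) -3/14 × log_e(3/14) -1/4 × log_e(1/4)
H = 1.3812 nats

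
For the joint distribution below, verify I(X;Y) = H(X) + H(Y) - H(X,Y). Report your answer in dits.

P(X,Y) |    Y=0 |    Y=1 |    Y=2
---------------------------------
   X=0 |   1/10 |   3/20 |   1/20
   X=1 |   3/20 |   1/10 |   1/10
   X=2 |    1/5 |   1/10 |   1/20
I(X;Y) = 0.0144 dits

Mutual information has multiple equivalent forms:
- I(X;Y) = H(X) - H(X|Y)
- I(X;Y) = H(Y) - H(Y|X)
- I(X;Y) = H(X) + H(Y) - H(X,Y)

Computing all quantities:
H(X) = 0.4760, H(Y) = 0.4554, H(X,Y) = 0.9171
H(X|Y) = 0.4616, H(Y|X) = 0.4411

Verification:
H(X) - H(X|Y) = 0.4760 - 0.4616 = 0.0144
H(Y) - H(Y|X) = 0.4554 - 0.4411 = 0.0144
H(X) + H(Y) - H(X,Y) = 0.4760 + 0.4554 - 0.9171 = 0.0144

All forms give I(X;Y) = 0.0144 dits. ✓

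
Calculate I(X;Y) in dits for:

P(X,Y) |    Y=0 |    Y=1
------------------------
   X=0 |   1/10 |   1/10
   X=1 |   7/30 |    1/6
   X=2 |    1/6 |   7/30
0.0048 dits

Mutual information: I(X;Y) = H(X) + H(Y) - H(X,Y)

Marginals:
P(X) = (1/5, 2/5, 2/5), H(X) = 0.4581 dits
P(Y) = (1/2, 1/2), H(Y) = 0.3010 dits

Joint entropy: H(X,Y) = 0.7543 dits

I(X;Y) = 0.4581 + 0.3010 - 0.7543 = 0.0048 dits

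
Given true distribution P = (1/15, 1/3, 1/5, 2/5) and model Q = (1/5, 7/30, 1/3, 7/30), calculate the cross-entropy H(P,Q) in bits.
2.0114 bits

Cross-entropy: H(P,Q) = -Σ p(x) log q(x)

Alternatively: H(P,Q) = H(P) + D_KL(P||Q)
H(P) = 1.7819 bits
D_KL(P||Q) = 0.2295 bits

H(P,Q) = 1.7819 + 0.2295 = 2.0114 bits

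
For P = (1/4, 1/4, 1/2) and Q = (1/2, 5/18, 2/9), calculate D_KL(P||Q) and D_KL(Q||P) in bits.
D_KL(P||Q) = 0.2970, D_KL(Q||P) = 0.2822

KL divergence is not symmetric: D_KL(P||Q) ≠ D_KL(Q||P) in general.

D_KL(P||Q) = 0.2970 bits
D_KL(Q||P) = 0.2822 bits

No, they are not equal!

This asymmetry is why KL divergence is not a true distance metric.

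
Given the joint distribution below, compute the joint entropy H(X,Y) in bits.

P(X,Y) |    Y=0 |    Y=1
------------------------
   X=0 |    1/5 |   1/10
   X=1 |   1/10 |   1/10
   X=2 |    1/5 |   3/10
2.4464 bits

Joint entropy is H(X,Y) = -Σ_{x,y} p(x,y) log p(x,y).

Summing over all non-zero entries:
H(X,Y) = -[1/5·log_2(1/5) + 1/10·log_2(1/10) + 1/10·log_2(1/10) + 1/10·log_2(1/10) + 1/5·log_2(1/5) + 3/10·log_2(3/10)]
H(X,Y) = 2.4464 bits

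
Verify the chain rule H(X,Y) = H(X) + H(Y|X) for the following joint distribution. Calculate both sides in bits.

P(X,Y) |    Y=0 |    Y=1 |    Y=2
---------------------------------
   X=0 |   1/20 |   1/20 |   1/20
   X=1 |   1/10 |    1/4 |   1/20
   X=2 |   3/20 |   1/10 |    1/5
H(X,Y) = 2.9037, H(X) = 1.4577, H(Y|X) = 1.4460 (all in bits)

Chain rule: H(X,Y) = H(X) + H(Y|X)

Left side — joint entropy directly:
H(X,Y) = -Σ p(x,y) log p(x,y) = 2.9037 bits

Right side — compute H(Y|X) from the conditional distributions:
P(X) = (3/20, 2/5, 9/20), so H(X) = 1.4577 bits
H(Y|X) = Σ_x P(X=x) · H(Y|X=x):
  P(Y|X=0) = (1/3, 1/3, 1/3), H(Y|X=0) = 1.5850, weight P(X=0) = 3/20
  P(Y|X=1) = (1/4, 5/8, 1/8), H(Y|X=1) = 1.2988, weight P(X=1) = 2/5
  P(Y|X=2) = (1/3, 2/9, 4/9), H(Y|X=2) = 1.5305, weight P(X=2) = 9/20
H(Y|X) = 1.4460 bits

H(X) + H(Y|X) = 1.4577 + 1.4460 = 2.9037 bits

Both sides equal 2.9037 bits. ✓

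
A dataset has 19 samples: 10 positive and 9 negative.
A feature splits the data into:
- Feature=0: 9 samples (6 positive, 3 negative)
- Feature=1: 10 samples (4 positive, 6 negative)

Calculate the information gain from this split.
0.0520 bits

Information Gain = H(Y) - H(Y|Feature)

Before split:
P(positive) = 10/19 = 0.5263
H(Y) = 0.9980 bits

After split:
Feature=0: H = 0.9183 bits (weight = 9/19)
Feature=1: H = 0.9710 bits (weight = 10/19)
H(Y|Feature) = (9/19)×0.9183 + (10/19)×0.9710 = 0.9460 bits

Information Gain = 0.9980 - 0.9460 = 0.0520 bits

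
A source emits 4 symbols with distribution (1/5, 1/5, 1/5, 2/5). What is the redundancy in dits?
0.0235 dits

Redundancy measures how far a source is from maximum entropy:
R = H_max - H(X)

Maximum entropy for 4 symbols: H_max = log_10(4) = 0.6021 dits
Actual entropy: H(X) = 0.5786 dits
Redundancy: R = 0.6021 - 0.5786 = 0.0235 dits

This redundancy represents potential for compression: the source could be compressed by 0.0235 dits per symbol.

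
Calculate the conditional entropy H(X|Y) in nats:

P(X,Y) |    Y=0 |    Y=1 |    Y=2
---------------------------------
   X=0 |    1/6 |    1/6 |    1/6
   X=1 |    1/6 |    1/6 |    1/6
0.6931 nats

Using the chain rule: H(X|Y) = H(X,Y) - H(Y)

First, compute H(X,Y) = 1.7918 nats

Marginal P(Y) = (1/3, 1/3, 1/3)
H(Y) = 1.0986 nats

H(X|Y) = H(X,Y) - H(Y) = 1.7918 - 1.0986 = 0.6931 nats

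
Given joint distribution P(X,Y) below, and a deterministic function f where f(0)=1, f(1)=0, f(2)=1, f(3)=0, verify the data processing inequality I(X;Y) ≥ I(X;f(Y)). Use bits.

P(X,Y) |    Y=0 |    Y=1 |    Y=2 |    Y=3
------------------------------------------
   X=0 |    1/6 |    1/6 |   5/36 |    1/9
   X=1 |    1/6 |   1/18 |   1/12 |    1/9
I(X;Y) = 0.0319, I(X;f(Y)) = 0.0041, inequality holds: 0.0319 ≥ 0.0041

Data Processing Inequality: For any Markov chain X → Y → Z, we have I(X;Y) ≥ I(X;Z).

Here Z = f(Y) is a deterministic function of Y, forming X → Y → Z.

Original I(X;Y) = 0.0319 bits

After applying f:
P(X,Z) where Z=f(Y):
- P(X,Z=0) = P(X,Y=1) + P(X,Y=3)
- P(X,Z=1) = P(X,Y=0) + P(X,Y=2)

I(X;Z) = I(X;f(Y)) = 0.0041 bits

Verification: 0.0319 ≥ 0.0041 ✓

Information cannot be created by processing; the function f can only lose information about X.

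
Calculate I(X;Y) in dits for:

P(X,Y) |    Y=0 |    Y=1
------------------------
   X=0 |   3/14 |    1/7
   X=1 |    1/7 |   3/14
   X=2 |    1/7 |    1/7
0.0062 dits

Mutual information: I(X;Y) = H(X) + H(Y) - H(X,Y)

Marginals:
P(X) = (5/14, 5/14, 2/7), H(X) = 0.4748 dits
P(Y) = (1/2, 1/2), H(Y) = 0.3010 dits

Joint entropy: H(X,Y) = 0.7696 dits

I(X;Y) = 0.4748 + 0.3010 - 0.7696 = 0.0062 dits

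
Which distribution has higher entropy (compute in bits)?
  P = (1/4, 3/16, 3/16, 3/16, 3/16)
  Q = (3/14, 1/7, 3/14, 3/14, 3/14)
P

Computing entropies in bits:
H(P) = 2.3113
H(Q) = 2.3060

Distribution P has higher entropy.

Intuition: The distribution closer to uniform (more spread out) has higher entropy.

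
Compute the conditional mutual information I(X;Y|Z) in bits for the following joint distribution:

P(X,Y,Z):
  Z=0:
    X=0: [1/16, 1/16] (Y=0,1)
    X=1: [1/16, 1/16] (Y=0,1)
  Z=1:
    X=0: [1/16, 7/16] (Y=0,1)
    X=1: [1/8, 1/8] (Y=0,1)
0.0867 bits

Conditional mutual information: I(X;Y|Z) = H(X|Z) + H(Y|Z) - H(X,Y|Z)

H(Z) = 0.8113
H(X,Z) = 1.7500 → H(X|Z) = 0.9387
H(Y,Z) = 1.6697 → H(Y|Z) = 0.8585
H(X,Y,Z) = 2.5218 → H(X,Y|Z) = 1.7105

I(X;Y|Z) = 0.9387 + 0.8585 - 1.7105 = 0.0867 bits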